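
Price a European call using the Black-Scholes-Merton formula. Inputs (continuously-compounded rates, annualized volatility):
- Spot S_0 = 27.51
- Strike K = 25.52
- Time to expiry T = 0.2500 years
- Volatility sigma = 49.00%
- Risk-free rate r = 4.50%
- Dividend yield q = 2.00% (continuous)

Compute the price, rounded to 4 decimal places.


d1 = (ln(S/K) + (r - q + 0.5*sigma^2) * T) / (sigma * sqrt(T)) = 0.45448823
d2 = d1 - sigma * sqrt(T) = 0.20948823
exp(-rT) = 0.98881304; exp(-qT) = 0.99501248
C = S_0 * exp(-qT) * N(d1) - K * exp(-rT) * N(d2)
N(d1) = 0.67526127; N(d2) = 0.58296644
C = 27.5100 * 0.99501248 * 0.67526127 - 25.5200 * 0.98881304 * 0.58296644 = 3.7729

Answer: Price = 3.7729


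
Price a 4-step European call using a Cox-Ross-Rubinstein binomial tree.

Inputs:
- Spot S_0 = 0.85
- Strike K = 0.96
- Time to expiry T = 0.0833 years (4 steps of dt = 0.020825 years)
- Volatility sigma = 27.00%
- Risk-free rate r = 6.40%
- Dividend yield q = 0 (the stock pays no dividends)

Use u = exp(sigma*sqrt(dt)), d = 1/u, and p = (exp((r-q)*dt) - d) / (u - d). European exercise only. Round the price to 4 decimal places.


Answer: Price = V(0,0) = 0.0022

Derivation:
dt = T/N = 0.020825
u = exp(sigma*sqrt(dt)) = 1.039732; d = 1/u = 0.961786
p = (exp((r-q)*dt) - d) / (u - d) = 0.507371
Discount per step: exp(-r*dt) = 0.998668
Stock lattice S(k, i) with i counting down-moves:
  k=0: S(0,0) = 0.8500
  k=1: S(1,0) = 0.8838; S(1,1) = 0.8175
  k=2: S(2,0) = 0.9189; S(2,1) = 0.8500; S(2,2) = 0.7863
  k=3: S(3,0) = 0.9554; S(3,1) = 0.8838; S(3,2) = 0.8175; S(3,3) = 0.7562
  k=4: S(4,0) = 0.9934; S(4,1) = 0.9189; S(4,2) = 0.8500; S(4,3) = 0.7863; S(4,4) = 0.7273
Terminal payoffs V(N, i) = max(S_T - K, 0):
  V(4,0) = 0.033357; V(4,1) = 0.000000; V(4,2) = 0.000000; V(4,3) = 0.000000; V(4,4) = 0.000000
Backward induction: V(k, i) = exp(-r*dt) * [p * V(k+1, i) + (1-p) * V(k+1, i+1)].
  V(3,0) = exp(-r*dt) * [p*0.033357 + (1-p)*0.000000] = 0.016902
  V(3,1) = exp(-r*dt) * [p*0.000000 + (1-p)*0.000000] = 0.000000
  V(3,2) = exp(-r*dt) * [p*0.000000 + (1-p)*0.000000] = 0.000000
  V(3,3) = exp(-r*dt) * [p*0.000000 + (1-p)*0.000000] = 0.000000
  V(2,0) = exp(-r*dt) * [p*0.016902 + (1-p)*0.000000] = 0.008564
  V(2,1) = exp(-r*dt) * [p*0.000000 + (1-p)*0.000000] = 0.000000
  V(2,2) = exp(-r*dt) * [p*0.000000 + (1-p)*0.000000] = 0.000000
  V(1,0) = exp(-r*dt) * [p*0.008564 + (1-p)*0.000000] = 0.004339
  V(1,1) = exp(-r*dt) * [p*0.000000 + (1-p)*0.000000] = 0.000000
  V(0,0) = exp(-r*dt) * [p*0.004339 + (1-p)*0.000000] = 0.002199


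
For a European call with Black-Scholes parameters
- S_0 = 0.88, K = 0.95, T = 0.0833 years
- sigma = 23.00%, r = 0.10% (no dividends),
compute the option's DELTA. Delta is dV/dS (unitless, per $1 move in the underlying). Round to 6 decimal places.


d1 = -1.1185787033; d2 = -1.1849607039
phi(d1) = 0.2134083759; exp(-qT) = 1.0000000000; exp(-rT) = 0.9999167035
N(d1) = 0.1316599566
Delta = exp(-qT) * N(d1) = 1.0000000000 * 0.1316599566 = 0.131660

Answer: Delta = 0.131660


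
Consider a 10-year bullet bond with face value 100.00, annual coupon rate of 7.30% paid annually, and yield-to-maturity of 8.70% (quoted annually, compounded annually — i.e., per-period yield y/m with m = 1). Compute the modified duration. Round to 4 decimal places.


Coupon per period c = face * coupon_rate / m = 7.300000
Periods per year m = 1; per-period yield y/m = 0.087000
Number of cashflows N = 10
Cashflows (t years, CF_t, discount factor 1/(1+y/m)^(m*t), PV):
  t = 1.0000: CF_t = 7.300000, DF = 0.919963, PV = 6.715731
  t = 2.0000: CF_t = 7.300000, DF = 0.846332, PV = 6.178226
  t = 3.0000: CF_t = 7.300000, DF = 0.778595, PV = 5.683740
  t = 4.0000: CF_t = 7.300000, DF = 0.716278, PV = 5.228832
  t = 5.0000: CF_t = 7.300000, DF = 0.658950, PV = 4.810333
  t = 6.0000: CF_t = 7.300000, DF = 0.606209, PV = 4.425329
  t = 7.0000: CF_t = 7.300000, DF = 0.557690, PV = 4.071140
  t = 8.0000: CF_t = 7.300000, DF = 0.513055, PV = 3.745299
  t = 9.0000: CF_t = 7.300000, DF = 0.471991, PV = 3.445537
  t = 10.0000: CF_t = 107.300000, DF = 0.434215, PV = 46.591241
Price P = sum_t PV_t = 90.895410
First compute Macaulay numerator sum_t t * PV_t:
  t * PV_t at t = 1.0000: 6.715731
  t * PV_t at t = 2.0000: 12.356451
  t * PV_t at t = 3.0000: 17.051221
  t * PV_t at t = 4.0000: 20.915328
  t * PV_t at t = 5.0000: 24.051665
  t * PV_t at t = 6.0000: 26.551976
  t * PV_t at t = 7.0000: 28.497981
  t * PV_t at t = 8.0000: 29.962393
  t * PV_t at t = 9.0000: 31.009836
  t * PV_t at t = 10.0000: 465.912413
Macaulay duration D = 663.024995 / 90.895410 = 7.294373
Modified duration = D / (1 + y/m) = 7.294373 / (1 + 0.087000) = 6.710554

Answer: Modified duration = 6.7106


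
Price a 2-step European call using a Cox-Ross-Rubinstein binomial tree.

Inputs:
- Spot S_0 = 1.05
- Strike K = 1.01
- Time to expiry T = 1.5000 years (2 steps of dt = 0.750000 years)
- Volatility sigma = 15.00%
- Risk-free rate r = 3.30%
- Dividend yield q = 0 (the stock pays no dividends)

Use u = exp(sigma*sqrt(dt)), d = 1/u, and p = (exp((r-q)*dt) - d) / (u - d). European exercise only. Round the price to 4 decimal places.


dt = T/N = 0.750000
u = exp(sigma*sqrt(dt)) = 1.138719; d = 1/u = 0.878180
p = (exp((r-q)*dt) - d) / (u - d) = 0.563750
Discount per step: exp(-r*dt) = 0.975554
Stock lattice S(k, i) with i counting down-moves:
  k=0: S(0,0) = 1.0500
  k=1: S(1,0) = 1.1957; S(1,1) = 0.9221
  k=2: S(2,0) = 1.3615; S(2,1) = 1.0500; S(2,2) = 0.8098
Terminal payoffs V(N, i) = max(S_T - K, 0):
  V(2,0) = 0.351515; V(2,1) = 0.040000; V(2,2) = 0.000000
Backward induction: V(k, i) = exp(-r*dt) * [p * V(k+1, i) + (1-p) * V(k+1, i+1)].
  V(1,0) = exp(-r*dt) * [p*0.351515 + (1-p)*0.040000] = 0.210345
  V(1,1) = exp(-r*dt) * [p*0.040000 + (1-p)*0.000000] = 0.021999
  V(0,0) = exp(-r*dt) * [p*0.210345 + (1-p)*0.021999] = 0.125046

Answer: Price = V(0,0) = 0.1250


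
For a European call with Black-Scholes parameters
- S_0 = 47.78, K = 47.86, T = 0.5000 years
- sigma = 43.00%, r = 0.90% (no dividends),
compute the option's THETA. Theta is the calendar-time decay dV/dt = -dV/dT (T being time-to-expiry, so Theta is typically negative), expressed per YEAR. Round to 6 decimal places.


d1 = 0.1613257853; d2 = -0.1427301306
phi(d1) = 0.3937844748; exp(-qT) = 1.0000000000; exp(-rT) = 0.9955101098
Theta = -S*exp(-qT)*phi(d1)*sigma/(2*sqrt(T)) - r*K*exp(-rT)*N(d2) + q*S*exp(-qT)*N(d1)
N(d1) = 0.5640815923; N(d2) = 0.4432516598; sqrt(T) = 0.7071067812
Term 1 = -47.7800 * 1.0000000000 * 0.3937844748 * 0.4300 / (2 * 0.7071067812) = -5.7208188096
Term 2 = -0.0090 * 47.8600 * 0.9955101098 * 0.4432516598 = -0.1900689822
Term 3 = 0 (no dividend yield, q = 0)
Theta = -5.7208188096 + (-0.1900689822) + (0.0000000000) = -5.910888

Answer: Theta = -5.910888


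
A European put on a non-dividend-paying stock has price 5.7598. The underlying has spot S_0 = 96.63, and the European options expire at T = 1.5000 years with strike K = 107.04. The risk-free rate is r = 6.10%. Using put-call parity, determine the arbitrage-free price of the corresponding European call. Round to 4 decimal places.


Answer: Call price = 4.7092

Derivation:
Put-call parity: C - P = S_0 * exp(-qT) - K * exp(-rT).
S_0 * exp(-qT) = 96.6300 * 1.00000000 = 96.63000000
K * exp(-rT) = 107.0400 * 0.91256132 = 97.68056328
C = P + S*exp(-qT) - K*exp(-rT)
C = 5.7598 + 96.63000000 - 97.68056328 = 4.7092


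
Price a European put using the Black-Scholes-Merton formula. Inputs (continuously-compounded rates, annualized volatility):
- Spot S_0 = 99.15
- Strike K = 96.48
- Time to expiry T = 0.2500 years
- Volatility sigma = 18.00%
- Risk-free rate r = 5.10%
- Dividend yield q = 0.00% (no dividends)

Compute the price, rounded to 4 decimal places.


Answer: Price = 1.8823

Derivation:
d1 = (ln(S/K) + (r - q + 0.5*sigma^2) * T) / (sigma * sqrt(T)) = 0.48997913
d2 = d1 - sigma * sqrt(T) = 0.39997913
exp(-rT) = 0.98733094; exp(-qT) = 1.00000000
P = K * exp(-rT) * N(-d2) - S_0 * exp(-qT) * N(-d1)
N(-d1) = 0.31207433; N(-d2) = 0.34458594
P = 96.4800 * 0.98733094 * 0.34458594 - 99.1500 * 1.00000000 * 0.31207433 = 1.8823


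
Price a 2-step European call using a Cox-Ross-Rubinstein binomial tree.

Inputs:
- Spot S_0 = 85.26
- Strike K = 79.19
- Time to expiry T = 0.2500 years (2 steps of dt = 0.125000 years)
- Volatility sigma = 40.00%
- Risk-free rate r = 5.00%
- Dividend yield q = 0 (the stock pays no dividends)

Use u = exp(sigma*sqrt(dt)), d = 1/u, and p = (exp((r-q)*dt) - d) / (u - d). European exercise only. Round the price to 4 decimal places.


dt = T/N = 0.125000
u = exp(sigma*sqrt(dt)) = 1.151910; d = 1/u = 0.868123
p = (exp((r-q)*dt) - d) / (u - d) = 0.486796
Discount per step: exp(-r*dt) = 0.993769
Stock lattice S(k, i) with i counting down-moves:
  k=0: S(0,0) = 85.2600
  k=1: S(1,0) = 98.2118; S(1,1) = 74.0162
  k=2: S(2,0) = 113.1312; S(2,1) = 85.2600; S(2,2) = 64.2552
Terminal payoffs V(N, i) = max(S_T - K, 0):
  V(2,0) = 33.941191; V(2,1) = 6.070000; V(2,2) = 0.000000
Backward induction: V(k, i) = exp(-r*dt) * [p * V(k+1, i) + (1-p) * V(k+1, i+1)].
  V(1,0) = exp(-r*dt) * [p*33.941191 + (1-p)*6.070000] = 19.515233
  V(1,1) = exp(-r*dt) * [p*6.070000 + (1-p)*0.000000] = 2.936442
  V(0,0) = exp(-r*dt) * [p*19.515233 + (1-p)*2.936442] = 10.938353

Answer: Price = V(0,0) = 10.9384


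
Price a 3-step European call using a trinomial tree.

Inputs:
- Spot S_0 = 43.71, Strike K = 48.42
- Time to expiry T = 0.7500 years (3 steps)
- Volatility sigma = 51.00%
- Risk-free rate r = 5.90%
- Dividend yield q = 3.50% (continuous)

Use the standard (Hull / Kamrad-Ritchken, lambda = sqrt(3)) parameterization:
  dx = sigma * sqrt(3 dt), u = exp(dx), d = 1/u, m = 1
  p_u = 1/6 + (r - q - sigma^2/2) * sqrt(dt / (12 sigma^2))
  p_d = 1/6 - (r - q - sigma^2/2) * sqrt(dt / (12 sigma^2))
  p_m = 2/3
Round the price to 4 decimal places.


dt = T/N = 0.250000; dx = sigma*sqrt(3*dt) = 0.441673
u = exp(dx) = 1.555307; d = 1/u = 0.642960
p_u = 0.136653, p_m = 0.666667, p_d = 0.196680
Discount per step: exp(-r*dt) = 0.985358
Stock lattice S(k, j) with j the centered position index:
  k=0: S(0,+0) = 43.7100
  k=1: S(1,-1) = 28.1038; S(1,+0) = 43.7100; S(1,+1) = 67.9825
  k=2: S(2,-2) = 18.0696; S(2,-1) = 28.1038; S(2,+0) = 43.7100; S(2,+1) = 67.9825; S(2,+2) = 105.7336
  k=3: S(3,-3) = 11.6180; S(3,-2) = 18.0696; S(3,-1) = 28.1038; S(3,+0) = 43.7100; S(3,+1) = 67.9825; S(3,+2) = 105.7336; S(3,+3) = 164.4482
Terminal payoffs V(N, j) = max(S_T - K, 0):
  V(3,-3) = 0.000000; V(3,-2) = 0.000000; V(3,-1) = 0.000000; V(3,+0) = 0.000000; V(3,+1) = 19.562469; V(3,+2) = 57.313610; V(3,+3) = 116.028225
Backward induction: V(k, j) = exp(-r*dt) * [p_u * V(k+1, j+1) + p_m * V(k+1, j) + p_d * V(k+1, j-1)]
  V(2,-2) = exp(-r*dt) * [p_u*0.000000 + p_m*0.000000 + p_d*0.000000] = 0.000000
  V(2,-1) = exp(-r*dt) * [p_u*0.000000 + p_m*0.000000 + p_d*0.000000] = 0.000000
  V(2,+0) = exp(-r*dt) * [p_u*19.562469 + p_m*0.000000 + p_d*0.000000] = 2.634128
  V(2,+1) = exp(-r*dt) * [p_u*57.313610 + p_m*19.562469 + p_d*0.000000] = 20.568092
  V(2,+2) = exp(-r*dt) * [p_u*116.028225 + p_m*57.313610 + p_d*19.562469] = 57.064290
  V(1,-1) = exp(-r*dt) * [p_u*2.634128 + p_m*0.000000 + p_d*0.000000] = 0.354691
  V(1,+0) = exp(-r*dt) * [p_u*20.568092 + p_m*2.634128 + p_d*0.000000] = 4.499910
  V(1,+1) = exp(-r*dt) * [p_u*57.064290 + p_m*20.568092 + p_d*2.634128] = 21.705615
  V(0,+0) = exp(-r*dt) * [p_u*21.705615 + p_m*4.499910 + p_d*0.354691] = 5.947462

Answer: Price = V(0,0) = 5.9475


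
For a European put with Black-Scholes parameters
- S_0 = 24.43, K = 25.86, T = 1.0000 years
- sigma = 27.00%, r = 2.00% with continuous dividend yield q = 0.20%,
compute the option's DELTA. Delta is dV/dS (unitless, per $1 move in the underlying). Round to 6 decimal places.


d1 = -0.0090203262; d2 = -0.2790203262
phi(d1) = 0.3989260505; exp(-qT) = 0.9980019987; exp(-rT) = 0.9801986733
N(-d1) = 0.5035985407
Delta = -exp(-qT) * N(-d1) = -0.9980019987 * 0.5035985407 = -0.502592

Answer: Delta = -0.502592


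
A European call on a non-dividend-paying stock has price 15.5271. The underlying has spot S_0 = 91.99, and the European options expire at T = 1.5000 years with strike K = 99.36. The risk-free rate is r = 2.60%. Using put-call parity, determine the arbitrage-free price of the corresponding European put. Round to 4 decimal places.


Put-call parity: C - P = S_0 * exp(-qT) - K * exp(-rT).
S_0 * exp(-qT) = 91.9900 * 1.00000000 = 91.99000000
K * exp(-rT) = 99.3600 * 0.96175071 = 95.55955046
P = C - S*exp(-qT) + K*exp(-rT)
P = 15.5271 - 91.99000000 + 95.55955046 = 19.0967

Answer: Put price = 19.0967


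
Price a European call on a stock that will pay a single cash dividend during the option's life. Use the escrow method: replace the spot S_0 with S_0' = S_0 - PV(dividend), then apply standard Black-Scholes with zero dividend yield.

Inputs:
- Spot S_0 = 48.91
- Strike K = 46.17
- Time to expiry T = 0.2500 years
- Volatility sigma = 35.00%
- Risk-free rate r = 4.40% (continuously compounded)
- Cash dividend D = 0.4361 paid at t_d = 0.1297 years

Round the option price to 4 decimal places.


PV(D) = D * exp(-r * t_d) = 0.4361 * 0.99430945 = 0.43361835
S_0' = S_0 - PV(D) = 48.9100 - 0.43361835 = 48.47638165
d1 = (ln(S_0'/K) + (r + sigma^2/2)*T) / (sigma*sqrt(T)) = 0.42890838
d2 = d1 - sigma*sqrt(T) = 0.25390838
exp(-rT) = 0.98906028
N(d1) = 0.66600505; N(d2) = 0.60021683
C = S_0' * N(d1) - K * exp(-rT) * N(d2) = 48.47638165 * 0.66600505 - 46.1700 * 0.98906028 * 0.60021683 = 4.8767

Answer: Price = 4.8767


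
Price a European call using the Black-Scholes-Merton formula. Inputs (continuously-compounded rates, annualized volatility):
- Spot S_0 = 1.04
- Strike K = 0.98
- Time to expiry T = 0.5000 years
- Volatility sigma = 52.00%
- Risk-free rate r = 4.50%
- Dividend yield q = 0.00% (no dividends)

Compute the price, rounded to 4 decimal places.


d1 = (ln(S/K) + (r - q + 0.5*sigma^2) * T) / (sigma * sqrt(T)) = 0.40665009
d2 = d1 - sigma * sqrt(T) = 0.03895457
exp(-rT) = 0.97775124; exp(-qT) = 1.00000000
C = S_0 * exp(-qT) * N(d1) - K * exp(-rT) * N(d2)
N(d1) = 0.65786750; N(d2) = 0.51553669
C = 1.0400 * 1.00000000 * 0.65786750 - 0.9800 * 0.97775124 * 0.51553669 = 0.1902

Answer: Price = 0.1902


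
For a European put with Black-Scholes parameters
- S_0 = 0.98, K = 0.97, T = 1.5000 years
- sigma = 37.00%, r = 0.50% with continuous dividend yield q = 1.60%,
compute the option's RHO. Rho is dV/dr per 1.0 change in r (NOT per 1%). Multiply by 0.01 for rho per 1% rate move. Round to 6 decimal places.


Answer: Rho = -0.859217

Derivation:
d1 = 0.2127999735; d2 = -0.2403556290
phi(d1) = 0.3900109562; exp(-qT) = 0.9762857098; exp(-rT) = 0.9925280548
N(-d2) = 0.5949727135
Rho = -K*T*exp(-rT)*N(-d2) = -0.9700 * 1.5000 * 0.9925280548 * 0.5949727135 = -0.859217


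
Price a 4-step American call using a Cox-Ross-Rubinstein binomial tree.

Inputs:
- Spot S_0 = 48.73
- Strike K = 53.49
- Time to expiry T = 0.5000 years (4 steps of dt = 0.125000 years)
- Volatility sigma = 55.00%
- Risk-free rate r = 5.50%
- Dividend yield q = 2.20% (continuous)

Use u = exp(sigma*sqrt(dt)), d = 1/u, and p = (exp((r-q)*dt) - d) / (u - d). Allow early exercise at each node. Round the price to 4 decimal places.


Answer: Price = V(0,0) = 6.1341

Derivation:
dt = T/N = 0.125000
u = exp(sigma*sqrt(dt)) = 1.214648; d = 1/u = 0.823284
p = (exp((r-q)*dt) - d) / (u - d) = 0.462101
Discount per step: exp(-r*dt) = 0.993149
Stock lattice S(k, i) with i counting down-moves:
  k=0: S(0,0) = 48.7300
  k=1: S(1,0) = 59.1898; S(1,1) = 40.1186
  k=2: S(2,0) = 71.8948; S(2,1) = 48.7300; S(2,2) = 33.0290
  k=3: S(3,0) = 87.3268; S(3,1) = 59.1898; S(3,2) = 40.1186; S(3,3) = 27.1922
  k=4: S(4,0) = 106.0714; S(4,1) = 71.8948; S(4,2) = 48.7300; S(4,3) = 33.0290; S(4,4) = 22.3869
Terminal payoffs V(N, i) = max(S_T - K, 0):
  V(4,0) = 52.581386; V(4,1) = 18.404775; V(4,2) = 0.000000; V(4,3) = 0.000000; V(4,4) = 0.000000
Backward induction: V(k, i) = exp(-r*dt) * [p * V(k+1, i) + (1-p) * V(k+1, i+1)]; then take max(V_cont, immediate exercise) for American.
  V(3,0) = exp(-r*dt) * [p*52.581386 + (1-p)*18.404775] = 33.963511; exercise = 33.836848; V(3,0) = max -> 33.963511
  V(3,1) = exp(-r*dt) * [p*18.404775 + (1-p)*0.000000] = 8.446591; exercise = 5.699800; V(3,1) = max -> 8.446591
  V(3,2) = exp(-r*dt) * [p*0.000000 + (1-p)*0.000000] = 0.000000; exercise = 0.000000; V(3,2) = max -> 0.000000
  V(3,3) = exp(-r*dt) * [p*0.000000 + (1-p)*0.000000] = 0.000000; exercise = 0.000000; V(3,3) = max -> 0.000000
  V(2,0) = exp(-r*dt) * [p*33.963511 + (1-p)*8.446591] = 20.099323; exercise = 18.404775; V(2,0) = max -> 20.099323
  V(2,1) = exp(-r*dt) * [p*8.446591 + (1-p)*0.000000] = 3.876435; exercise = 0.000000; V(2,1) = max -> 3.876435
  V(2,2) = exp(-r*dt) * [p*0.000000 + (1-p)*0.000000] = 0.000000; exercise = 0.000000; V(2,2) = max -> 0.000000
  V(1,0) = exp(-r*dt) * [p*20.099323 + (1-p)*3.876435] = 11.295123; exercise = 5.699800; V(1,0) = max -> 11.295123
  V(1,1) = exp(-r*dt) * [p*3.876435 + (1-p)*0.000000] = 1.779031; exercise = 0.000000; V(1,1) = max -> 1.779031
  V(0,0) = exp(-r*dt) * [p*11.295123 + (1-p)*1.779031] = 6.134108; exercise = 0.000000; V(0,0) = max -> 6.134108


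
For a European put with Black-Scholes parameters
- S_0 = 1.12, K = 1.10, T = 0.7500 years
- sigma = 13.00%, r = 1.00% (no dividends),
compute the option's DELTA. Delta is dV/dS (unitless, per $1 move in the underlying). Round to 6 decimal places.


Answer: Delta = -0.388606

Derivation:
d1 = 0.2829549747; d2 = 0.1703716722
phi(d1) = 0.3832873569; exp(-qT) = 1.0000000000; exp(-rT) = 0.9925280548
N(-d1) = 0.3886056760
Delta = -exp(-qT) * N(-d1) = -1.0000000000 * 0.3886056760 = -0.388606


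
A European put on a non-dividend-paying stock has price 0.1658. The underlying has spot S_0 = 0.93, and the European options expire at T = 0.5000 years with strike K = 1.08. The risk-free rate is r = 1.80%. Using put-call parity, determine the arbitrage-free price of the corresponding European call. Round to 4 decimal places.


Answer: Call price = 0.0255

Derivation:
Put-call parity: C - P = S_0 * exp(-qT) - K * exp(-rT).
S_0 * exp(-qT) = 0.9300 * 1.00000000 = 0.93000000
K * exp(-rT) = 1.0800 * 0.99104038 = 1.07032361
C = P + S*exp(-qT) - K*exp(-rT)
C = 0.1658 + 0.93000000 - 1.07032361 = 0.0255


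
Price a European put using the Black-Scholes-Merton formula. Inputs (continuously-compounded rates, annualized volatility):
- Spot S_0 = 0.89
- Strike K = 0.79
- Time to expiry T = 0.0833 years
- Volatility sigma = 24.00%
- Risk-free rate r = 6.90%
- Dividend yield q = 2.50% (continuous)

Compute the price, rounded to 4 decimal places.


Answer: Price = 0.0009

Derivation:
d1 = (ln(S/K) + (r - q + 0.5*sigma^2) * T) / (sigma * sqrt(T)) = 1.80822951
d2 = d1 - sigma * sqrt(T) = 1.73896134
exp(-rT) = 0.99426879; exp(-qT) = 0.99791967
P = K * exp(-rT) * N(-d2) - S_0 * exp(-qT) * N(-d1)
N(-d1) = 0.03528539; N(-d2) = 0.04102078
P = 0.7900 * 0.99426879 * 0.04102078 - 0.8900 * 0.99791967 * 0.03528539 = 0.0009


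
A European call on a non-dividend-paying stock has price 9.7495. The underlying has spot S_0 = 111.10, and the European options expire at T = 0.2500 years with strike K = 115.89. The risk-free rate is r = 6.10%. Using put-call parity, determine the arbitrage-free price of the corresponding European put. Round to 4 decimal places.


Put-call parity: C - P = S_0 * exp(-qT) - K * exp(-rT).
S_0 * exp(-qT) = 111.1000 * 1.00000000 = 111.10000000
K * exp(-rT) = 115.8900 * 0.98486569 = 114.13608509
P = C - S*exp(-qT) + K*exp(-rT)
P = 9.7495 - 111.10000000 + 114.13608509 = 12.7856

Answer: Put price = 12.7856


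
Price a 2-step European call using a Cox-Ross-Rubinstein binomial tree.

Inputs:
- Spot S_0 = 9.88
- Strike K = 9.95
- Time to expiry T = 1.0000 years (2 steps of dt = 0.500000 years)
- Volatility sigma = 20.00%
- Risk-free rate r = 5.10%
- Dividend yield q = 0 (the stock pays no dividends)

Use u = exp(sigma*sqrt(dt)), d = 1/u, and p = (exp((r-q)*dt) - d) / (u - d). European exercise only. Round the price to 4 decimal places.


dt = T/N = 0.500000
u = exp(sigma*sqrt(dt)) = 1.151910; d = 1/u = 0.868123
p = (exp((r-q)*dt) - d) / (u - d) = 0.555715
Discount per step: exp(-r*dt) = 0.974822
Stock lattice S(k, i) with i counting down-moves:
  k=0: S(0,0) = 9.8800
  k=1: S(1,0) = 11.3809; S(1,1) = 8.5771
  k=2: S(2,0) = 13.1097; S(2,1) = 9.8800; S(2,2) = 7.4459
Terminal payoffs V(N, i) = max(S_T - K, 0):
  V(2,0) = 3.159737; V(2,1) = 0.000000; V(2,2) = 0.000000
Backward induction: V(k, i) = exp(-r*dt) * [p * V(k+1, i) + (1-p) * V(k+1, i+1)].
  V(1,0) = exp(-r*dt) * [p*3.159737 + (1-p)*0.000000] = 1.711704
  V(1,1) = exp(-r*dt) * [p*0.000000 + (1-p)*0.000000] = 0.000000
  V(0,0) = exp(-r*dt) * [p*1.711704 + (1-p)*0.000000] = 0.927271

Answer: Price = V(0,0) = 0.9273


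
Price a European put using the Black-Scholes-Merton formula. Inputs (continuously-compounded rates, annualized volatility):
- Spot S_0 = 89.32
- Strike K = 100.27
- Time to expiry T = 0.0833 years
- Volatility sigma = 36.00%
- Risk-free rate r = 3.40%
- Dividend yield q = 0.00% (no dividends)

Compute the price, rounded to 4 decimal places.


Answer: Price = 11.3588

Derivation:
d1 = (ln(S/K) + (r - q + 0.5*sigma^2) * T) / (sigma * sqrt(T)) = -1.03377038
d2 = d1 - sigma * sqrt(T) = -1.13767264
exp(-rT) = 0.99717181; exp(-qT) = 1.00000000
P = K * exp(-rT) * N(-d2) - S_0 * exp(-qT) * N(-d1)
N(-d1) = 0.84937824; N(-d2) = 0.87237140
P = 100.2700 * 0.99717181 * 0.87237140 - 89.3200 * 1.00000000 * 0.84937824 = 11.3588


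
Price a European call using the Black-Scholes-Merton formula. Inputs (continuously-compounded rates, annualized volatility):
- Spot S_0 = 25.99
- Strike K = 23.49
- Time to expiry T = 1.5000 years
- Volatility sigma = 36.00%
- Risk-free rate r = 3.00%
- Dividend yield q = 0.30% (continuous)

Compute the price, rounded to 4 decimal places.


Answer: Price = 6.1366

Derivation:
d1 = (ln(S/K) + (r - q + 0.5*sigma^2) * T) / (sigma * sqrt(T)) = 0.54169343
d2 = d1 - sigma * sqrt(T) = 0.10078528
exp(-rT) = 0.95599748; exp(-qT) = 0.99551011
C = S_0 * exp(-qT) * N(d1) - K * exp(-rT) * N(d2)
N(d1) = 0.70598514; N(d2) = 0.54013954
C = 25.9900 * 0.99551011 * 0.70598514 - 23.4900 * 0.95599748 * 0.54013954 = 6.1366


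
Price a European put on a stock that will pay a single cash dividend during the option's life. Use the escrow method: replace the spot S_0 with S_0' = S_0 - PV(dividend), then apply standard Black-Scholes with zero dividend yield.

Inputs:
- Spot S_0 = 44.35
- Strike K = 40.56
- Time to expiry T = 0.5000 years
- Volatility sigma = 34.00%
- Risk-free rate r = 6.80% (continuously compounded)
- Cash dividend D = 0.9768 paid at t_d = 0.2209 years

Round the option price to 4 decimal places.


PV(D) = D * exp(-r * t_d) = 0.9768 * 0.98509106 = 0.96223694
S_0' = S_0 - PV(D) = 44.3500 - 0.96223694 = 43.38776306
d1 = (ln(S_0'/K) + (r + sigma^2/2)*T) / (sigma*sqrt(T)) = 0.54195611
d2 = d1 - sigma*sqrt(T) = 0.30153980
exp(-rT) = 0.96657150
N(-d1) = 0.29392437; N(-d2) = 0.38150145
P = K * exp(-rT) * N(-d2) - S_0' * N(-d1) = 40.5600 * 0.96657150 * 0.38150145 - 43.38776306 * 0.29392437 = 2.2037

Answer: Price = 2.2037


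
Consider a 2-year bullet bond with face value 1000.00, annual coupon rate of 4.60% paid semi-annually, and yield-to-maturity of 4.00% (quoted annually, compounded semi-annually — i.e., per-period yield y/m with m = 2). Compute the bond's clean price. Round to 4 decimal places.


Coupon per period c = face * coupon_rate / m = 23.000000
Periods per year m = 2; per-period yield y/m = 0.020000
Number of cashflows N = 4
Cashflows (t years, CF_t, discount factor 1/(1+y/m)^(m*t), PV):
  t = 0.5000: CF_t = 23.000000, DF = 0.980392, PV = 22.549020
  t = 1.0000: CF_t = 23.000000, DF = 0.961169, PV = 22.106882
  t = 1.5000: CF_t = 23.000000, DF = 0.942322, PV = 21.673414
  t = 2.0000: CF_t = 1023.000000, DF = 0.923845, PV = 945.093871
Price P = sum_t PV_t = 1011.423186

Answer: Price = 1011.4232


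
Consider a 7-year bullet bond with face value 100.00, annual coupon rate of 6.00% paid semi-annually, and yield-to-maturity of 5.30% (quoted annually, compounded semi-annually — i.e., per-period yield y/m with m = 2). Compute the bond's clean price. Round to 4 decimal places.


Answer: Price = 104.0496

Derivation:
Coupon per period c = face * coupon_rate / m = 3.000000
Periods per year m = 2; per-period yield y/m = 0.026500
Number of cashflows N = 14
Cashflows (t years, CF_t, discount factor 1/(1+y/m)^(m*t), PV):
  t = 0.5000: CF_t = 3.000000, DF = 0.974184, PV = 2.922552
  t = 1.0000: CF_t = 3.000000, DF = 0.949035, PV = 2.847104
  t = 1.5000: CF_t = 3.000000, DF = 0.924535, PV = 2.773604
  t = 2.0000: CF_t = 3.000000, DF = 0.900667, PV = 2.702001
  t = 2.5000: CF_t = 3.000000, DF = 0.877415, PV = 2.632246
  t = 3.0000: CF_t = 3.000000, DF = 0.854764, PV = 2.564292
  t = 3.5000: CF_t = 3.000000, DF = 0.832698, PV = 2.498093
  t = 4.0000: CF_t = 3.000000, DF = 0.811201, PV = 2.433602
  t = 4.5000: CF_t = 3.000000, DF = 0.790259, PV = 2.370777
  t = 5.0000: CF_t = 3.000000, DF = 0.769858, PV = 2.309573
  t = 5.5000: CF_t = 3.000000, DF = 0.749983, PV = 2.249949
  t = 6.0000: CF_t = 3.000000, DF = 0.730622, PV = 2.191865
  t = 6.5000: CF_t = 3.000000, DF = 0.711760, PV = 2.135280
  t = 7.0000: CF_t = 103.000000, DF = 0.693385, PV = 71.418689
Price P = sum_t PV_t = 104.049628


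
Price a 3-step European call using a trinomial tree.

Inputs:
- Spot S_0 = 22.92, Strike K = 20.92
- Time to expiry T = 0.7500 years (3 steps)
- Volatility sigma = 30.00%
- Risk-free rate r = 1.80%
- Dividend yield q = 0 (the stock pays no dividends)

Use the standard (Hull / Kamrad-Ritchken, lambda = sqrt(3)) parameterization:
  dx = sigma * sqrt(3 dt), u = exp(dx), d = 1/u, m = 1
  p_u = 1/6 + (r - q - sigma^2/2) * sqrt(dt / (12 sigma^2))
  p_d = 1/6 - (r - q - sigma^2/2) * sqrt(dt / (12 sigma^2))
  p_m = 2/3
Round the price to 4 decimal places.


Answer: Price = V(0,0) = 3.6170

Derivation:
dt = T/N = 0.250000; dx = sigma*sqrt(3*dt) = 0.259808
u = exp(dx) = 1.296681; d = 1/u = 0.771200
p_u = 0.153676, p_m = 0.666667, p_d = 0.179657
Discount per step: exp(-r*dt) = 0.995510
Stock lattice S(k, j) with j the centered position index:
  k=0: S(0,+0) = 22.9200
  k=1: S(1,-1) = 17.6759; S(1,+0) = 22.9200; S(1,+1) = 29.7199
  k=2: S(2,-2) = 13.6317; S(2,-1) = 17.6759; S(2,+0) = 22.9200; S(2,+1) = 29.7199; S(2,+2) = 38.5372
  k=3: S(3,-3) = 10.5127; S(3,-2) = 13.6317; S(3,-1) = 17.6759; S(3,+0) = 22.9200; S(3,+1) = 29.7199; S(3,+2) = 38.5372; S(3,+3) = 49.9705
Terminal payoffs V(N, j) = max(S_T - K, 0):
  V(3,-3) = 0.000000; V(3,-2) = 0.000000; V(3,-1) = 0.000000; V(3,+0) = 2.000000; V(3,+1) = 8.799920; V(3,+2) = 17.617243; V(3,+3) = 29.050496
Backward induction: V(k, j) = exp(-r*dt) * [p_u * V(k+1, j+1) + p_m * V(k+1, j) + p_d * V(k+1, j-1)]
  V(2,-2) = exp(-r*dt) * [p_u*0.000000 + p_m*0.000000 + p_d*0.000000] = 0.000000
  V(2,-1) = exp(-r*dt) * [p_u*2.000000 + p_m*0.000000 + p_d*0.000000] = 0.305973
  V(2,+0) = exp(-r*dt) * [p_u*8.799920 + p_m*2.000000 + p_d*0.000000] = 2.673614
  V(2,+1) = exp(-r*dt) * [p_u*17.617243 + p_m*8.799920 + p_d*2.000000] = 8.893170
  V(2,+2) = exp(-r*dt) * [p_u*29.050496 + p_m*17.617243 + p_d*8.799920] = 17.710293
  V(1,-1) = exp(-r*dt) * [p_u*2.673614 + p_m*0.305973 + p_d*0.000000] = 0.612092
  V(1,+0) = exp(-r*dt) * [p_u*8.893170 + p_m*2.673614 + p_d*0.305973] = 3.189663
  V(1,+1) = exp(-r*dt) * [p_u*17.710293 + p_m*8.893170 + p_d*2.673614] = 9.089770
  V(0,+0) = exp(-r*dt) * [p_u*9.089770 + p_m*3.189663 + p_d*0.612092] = 3.616978


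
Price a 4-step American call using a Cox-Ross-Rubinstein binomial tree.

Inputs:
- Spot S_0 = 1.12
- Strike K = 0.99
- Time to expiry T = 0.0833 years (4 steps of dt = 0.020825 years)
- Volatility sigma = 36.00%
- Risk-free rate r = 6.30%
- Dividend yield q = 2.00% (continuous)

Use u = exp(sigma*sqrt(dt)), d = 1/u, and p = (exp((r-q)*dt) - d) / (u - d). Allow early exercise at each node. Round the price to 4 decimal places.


Answer: Price = V(0,0) = 0.1385

Derivation:
dt = T/N = 0.020825
u = exp(sigma*sqrt(dt)) = 1.053324; d = 1/u = 0.949375
p = (exp((r-q)*dt) - d) / (u - d) = 0.495634
Discount per step: exp(-r*dt) = 0.998689
Stock lattice S(k, i) with i counting down-moves:
  k=0: S(0,0) = 1.1200
  k=1: S(1,0) = 1.1797; S(1,1) = 1.0633
  k=2: S(2,0) = 1.2426; S(2,1) = 1.1200; S(2,2) = 1.0095
  k=3: S(3,0) = 1.3089; S(3,1) = 1.1797; S(3,2) = 1.0633; S(3,3) = 0.9584
  k=4: S(4,0) = 1.3787; S(4,1) = 1.2426; S(4,2) = 1.1200; S(4,3) = 1.0095; S(4,4) = 0.9098
Terminal payoffs V(N, i) = max(S_T - K, 0):
  V(4,0) = 0.388689; V(4,1) = 0.252631; V(4,2) = 0.130000; V(4,3) = 0.019471; V(4,4) = 0.000000
Backward induction: V(k, i) = exp(-r*dt) * [p * V(k+1, i) + (1-p) * V(k+1, i+1)]; then take max(V_cont, immediate exercise) for American.
  V(3,0) = exp(-r*dt) * [p*0.388689 + (1-p)*0.252631] = 0.319646; exercise = 0.318893; V(3,0) = max -> 0.319646
  V(3,1) = exp(-r*dt) * [p*0.252631 + (1-p)*0.130000] = 0.190530; exercise = 0.189723; V(3,1) = max -> 0.190530
  V(3,2) = exp(-r*dt) * [p*0.130000 + (1-p)*0.019471] = 0.074156; exercise = 0.073300; V(3,2) = max -> 0.074156
  V(3,3) = exp(-r*dt) * [p*0.019471 + (1-p)*0.000000] = 0.009638; exercise = 0.000000; V(3,3) = max -> 0.009638
  V(2,0) = exp(-r*dt) * [p*0.319646 + (1-p)*0.190530] = 0.254191; exercise = 0.252631; V(2,0) = max -> 0.254191
  V(2,1) = exp(-r*dt) * [p*0.190530 + (1-p)*0.074156] = 0.131662; exercise = 0.130000; V(2,1) = max -> 0.131662
  V(2,2) = exp(-r*dt) * [p*0.074156 + (1-p)*0.009638] = 0.041560; exercise = 0.019471; V(2,2) = max -> 0.041560
  V(1,0) = exp(-r*dt) * [p*0.254191 + (1-p)*0.131662] = 0.192139; exercise = 0.189723; V(1,0) = max -> 0.192139
  V(1,1) = exp(-r*dt) * [p*0.131662 + (1-p)*0.041560] = 0.086105; exercise = 0.073300; V(1,1) = max -> 0.086105
  V(0,0) = exp(-r*dt) * [p*0.192139 + (1-p)*0.086105] = 0.138477; exercise = 0.130000; V(0,0) = max -> 0.138477


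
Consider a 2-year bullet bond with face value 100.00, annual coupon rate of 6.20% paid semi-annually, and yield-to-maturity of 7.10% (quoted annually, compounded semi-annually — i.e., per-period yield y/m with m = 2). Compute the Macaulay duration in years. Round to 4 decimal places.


Answer: Macaulay duration = 1.9107 years

Derivation:
Coupon per period c = face * coupon_rate / m = 3.100000
Periods per year m = 2; per-period yield y/m = 0.035500
Number of cashflows N = 4
Cashflows (t years, CF_t, discount factor 1/(1+y/m)^(m*t), PV):
  t = 0.5000: CF_t = 3.100000, DF = 0.965717, PV = 2.993723
  t = 1.0000: CF_t = 3.100000, DF = 0.932609, PV = 2.891089
  t = 1.5000: CF_t = 3.100000, DF = 0.900637, PV = 2.791974
  t = 2.0000: CF_t = 103.100000, DF = 0.869760, PV = 89.672288
Price P = sum_t PV_t = 98.349074
Macaulay numerator sum_t t * PV_t:
  t * PV_t at t = 0.5000: 1.496861
  t * PV_t at t = 1.0000: 2.891089
  t * PV_t at t = 1.5000: 4.187961
  t * PV_t at t = 2.0000: 179.344577
Macaulay duration D = (sum_t t * PV_t) / P = 187.920488 / 98.349074 = 1.910750


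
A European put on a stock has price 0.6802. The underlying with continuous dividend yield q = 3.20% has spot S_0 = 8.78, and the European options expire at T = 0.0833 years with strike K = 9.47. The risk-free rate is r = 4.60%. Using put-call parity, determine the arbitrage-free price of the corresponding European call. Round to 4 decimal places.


Answer: Call price = 0.0030

Derivation:
Put-call parity: C - P = S_0 * exp(-qT) - K * exp(-rT).
S_0 * exp(-qT) = 8.7800 * 0.99733795 = 8.75662720
K * exp(-rT) = 9.4700 * 0.99617553 = 9.43378229
C = P + S*exp(-qT) - K*exp(-rT)
C = 0.6802 + 8.75662720 - 9.43378229 = 0.0030


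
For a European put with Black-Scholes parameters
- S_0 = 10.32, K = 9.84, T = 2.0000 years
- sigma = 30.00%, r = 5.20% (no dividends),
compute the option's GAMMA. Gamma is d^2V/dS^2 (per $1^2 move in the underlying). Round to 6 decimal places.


d1 = 0.5695227732; d2 = 0.1452587045
phi(d1) = 0.3392165355; exp(-qT) = 1.0000000000; exp(-rT) = 0.9012252974
Gamma = exp(-qT) * phi(d1) / (S * sigma * sqrt(T)) = 1.0000000000 * 0.3392165355 / (10.3200 * 0.3000 * 1.4142135624) = 0.077475

Answer: Gamma = 0.077475


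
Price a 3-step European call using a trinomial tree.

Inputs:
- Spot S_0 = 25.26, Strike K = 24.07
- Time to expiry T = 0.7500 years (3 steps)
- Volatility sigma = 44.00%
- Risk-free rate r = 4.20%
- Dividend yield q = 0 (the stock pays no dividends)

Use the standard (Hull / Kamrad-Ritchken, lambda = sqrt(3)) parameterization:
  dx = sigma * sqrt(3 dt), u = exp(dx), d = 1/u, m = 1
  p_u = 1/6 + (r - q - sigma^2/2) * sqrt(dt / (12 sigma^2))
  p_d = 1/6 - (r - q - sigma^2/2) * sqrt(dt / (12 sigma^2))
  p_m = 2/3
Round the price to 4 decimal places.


Answer: Price = V(0,0) = 4.5643

Derivation:
dt = T/N = 0.250000; dx = sigma*sqrt(3*dt) = 0.381051
u = exp(dx) = 1.463823; d = 1/u = 0.683143
p_u = 0.148690, p_m = 0.666667, p_d = 0.184643
Discount per step: exp(-r*dt) = 0.989555
Stock lattice S(k, j) with j the centered position index:
  k=0: S(0,+0) = 25.2600
  k=1: S(1,-1) = 17.2562; S(1,+0) = 25.2600; S(1,+1) = 36.9762
  k=2: S(2,-2) = 11.7884; S(2,-1) = 17.2562; S(2,+0) = 25.2600; S(2,+1) = 36.9762; S(2,+2) = 54.1265
  k=3: S(3,-3) = 8.0532; S(3,-2) = 11.7884; S(3,-1) = 17.2562; S(3,+0) = 25.2600; S(3,+1) = 36.9762; S(3,+2) = 54.1265; S(3,+3) = 79.2316
Terminal payoffs V(N, j) = max(S_T - K, 0):
  V(3,-3) = 0.000000; V(3,-2) = 0.000000; V(3,-1) = 0.000000; V(3,+0) = 1.190000; V(3,+1) = 12.906157; V(3,+2) = 30.056531; V(3,+3) = 55.161635
Backward induction: V(k, j) = exp(-r*dt) * [p_u * V(k+1, j+1) + p_m * V(k+1, j) + p_d * V(k+1, j-1)]
  V(2,-2) = exp(-r*dt) * [p_u*0.000000 + p_m*0.000000 + p_d*0.000000] = 0.000000
  V(2,-1) = exp(-r*dt) * [p_u*1.190000 + p_m*0.000000 + p_d*0.000000] = 0.175093
  V(2,+0) = exp(-r*dt) * [p_u*12.906157 + p_m*1.190000 + p_d*0.000000] = 2.684020
  V(2,+1) = exp(-r*dt) * [p_u*30.056531 + p_m*12.906157 + p_d*1.190000] = 13.154092
  V(2,+2) = exp(-r*dt) * [p_u*55.161635 + p_m*30.056531 + p_d*12.906157] = 30.302854
  V(1,-1) = exp(-r*dt) * [p_u*2.684020 + p_m*0.175093 + p_d*0.000000] = 0.510428
  V(1,+0) = exp(-r*dt) * [p_u*13.154092 + p_m*2.684020 + p_d*0.175093] = 3.738103
  V(1,+1) = exp(-r*dt) * [p_u*30.302854 + p_m*13.154092 + p_d*2.684020] = 13.626879
  V(0,+0) = exp(-r*dt) * [p_u*13.626879 + p_m*3.738103 + p_d*0.510428] = 4.564319


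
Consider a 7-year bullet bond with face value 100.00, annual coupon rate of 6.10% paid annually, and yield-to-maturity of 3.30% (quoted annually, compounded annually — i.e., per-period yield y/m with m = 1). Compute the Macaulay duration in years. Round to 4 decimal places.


Answer: Macaulay duration = 5.9969 years

Derivation:
Coupon per period c = face * coupon_rate / m = 6.100000
Periods per year m = 1; per-period yield y/m = 0.033000
Number of cashflows N = 7
Cashflows (t years, CF_t, discount factor 1/(1+y/m)^(m*t), PV):
  t = 1.0000: CF_t = 6.100000, DF = 0.968054, PV = 5.905131
  t = 2.0000: CF_t = 6.100000, DF = 0.937129, PV = 5.716487
  t = 3.0000: CF_t = 6.100000, DF = 0.907192, PV = 5.533869
  t = 4.0000: CF_t = 6.100000, DF = 0.878211, PV = 5.357085
  t = 5.0000: CF_t = 6.100000, DF = 0.850156, PV = 5.185949
  t = 6.0000: CF_t = 6.100000, DF = 0.822997, PV = 5.020280
  t = 7.0000: CF_t = 106.100000, DF = 0.796705, PV = 84.530441
Price P = sum_t PV_t = 117.249241
Macaulay numerator sum_t t * PV_t:
  t * PV_t at t = 1.0000: 5.905131
  t * PV_t at t = 2.0000: 11.432973
  t * PV_t at t = 3.0000: 16.601607
  t * PV_t at t = 4.0000: 21.428341
  t * PV_t at t = 5.0000: 25.929744
  t * PV_t at t = 6.0000: 30.121678
  t * PV_t at t = 7.0000: 591.713085
Macaulay duration D = (sum_t t * PV_t) / P = 703.132558 / 117.249241 = 5.996905


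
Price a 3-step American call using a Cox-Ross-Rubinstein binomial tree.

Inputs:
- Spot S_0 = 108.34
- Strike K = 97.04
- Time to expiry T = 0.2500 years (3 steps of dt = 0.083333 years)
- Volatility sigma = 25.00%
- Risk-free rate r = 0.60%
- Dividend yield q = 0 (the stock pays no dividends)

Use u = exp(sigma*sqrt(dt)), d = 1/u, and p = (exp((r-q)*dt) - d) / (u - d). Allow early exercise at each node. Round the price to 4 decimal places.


Answer: Price = V(0,0) = 12.7775

Derivation:
dt = T/N = 0.083333
u = exp(sigma*sqrt(dt)) = 1.074837; d = 1/u = 0.930374
p = (exp((r-q)*dt) - d) / (u - d) = 0.485428
Discount per step: exp(-r*dt) = 0.999500
Stock lattice S(k, i) with i counting down-moves:
  k=0: S(0,0) = 108.3400
  k=1: S(1,0) = 116.4478; S(1,1) = 100.7967
  k=2: S(2,0) = 125.1624; S(2,1) = 108.3400; S(2,2) = 93.7786
  k=3: S(3,0) = 134.5291; S(3,1) = 116.4478; S(3,2) = 100.7967; S(3,3) = 87.2492
Terminal payoffs V(N, i) = max(S_T - K, 0):
  V(3,0) = 37.489133; V(3,1) = 19.407813; V(3,2) = 3.756703; V(3,3) = 0.000000
Backward induction: V(k, i) = exp(-r*dt) * [p * V(k+1, i) + (1-p) * V(k+1, i+1)]; then take max(V_cont, immediate exercise) for American.
  V(2,0) = exp(-r*dt) * [p*37.489133 + (1-p)*19.407813] = 28.170896; exercise = 28.122388; V(2,0) = max -> 28.170896
  V(2,1) = exp(-r*dt) * [p*19.407813 + (1-p)*3.756703] = 11.348508; exercise = 11.300000; V(2,1) = max -> 11.348508
  V(2,2) = exp(-r*dt) * [p*3.756703 + (1-p)*0.000000] = 1.822696; exercise = 0.000000; V(2,2) = max -> 1.822696
  V(1,0) = exp(-r*dt) * [p*28.170896 + (1-p)*11.348508] = 19.504804; exercise = 19.407813; V(1,0) = max -> 19.504804
  V(1,1) = exp(-r*dt) * [p*11.348508 + (1-p)*1.822696] = 6.443565; exercise = 3.756703; V(1,1) = max -> 6.443565
  V(0,0) = exp(-r*dt) * [p*19.504804 + (1-p)*6.443565] = 12.777461; exercise = 11.300000; V(0,0) = max -> 12.777461


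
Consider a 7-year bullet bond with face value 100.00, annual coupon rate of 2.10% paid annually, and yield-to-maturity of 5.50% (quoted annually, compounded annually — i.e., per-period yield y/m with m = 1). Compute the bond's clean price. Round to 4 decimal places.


Answer: Price = 80.6779

Derivation:
Coupon per period c = face * coupon_rate / m = 2.100000
Periods per year m = 1; per-period yield y/m = 0.055000
Number of cashflows N = 7
Cashflows (t years, CF_t, discount factor 1/(1+y/m)^(m*t), PV):
  t = 1.0000: CF_t = 2.100000, DF = 0.947867, PV = 1.990521
  t = 2.0000: CF_t = 2.100000, DF = 0.898452, PV = 1.886750
  t = 3.0000: CF_t = 2.100000, DF = 0.851614, PV = 1.788389
  t = 4.0000: CF_t = 2.100000, DF = 0.807217, PV = 1.695155
  t = 5.0000: CF_t = 2.100000, DF = 0.765134, PV = 1.606782
  t = 6.0000: CF_t = 2.100000, DF = 0.725246, PV = 1.523016
  t = 7.0000: CF_t = 102.100000, DF = 0.687437, PV = 70.187298
Price P = sum_t PV_t = 80.677912


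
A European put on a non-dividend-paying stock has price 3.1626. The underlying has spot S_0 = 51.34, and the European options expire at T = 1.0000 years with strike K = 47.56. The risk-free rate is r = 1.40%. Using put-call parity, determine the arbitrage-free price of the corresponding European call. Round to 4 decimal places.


Put-call parity: C - P = S_0 * exp(-qT) - K * exp(-rT).
S_0 * exp(-qT) = 51.3400 * 1.00000000 = 51.34000000
K * exp(-rT) = 47.5600 * 0.98609754 = 46.89879921
C = P + S*exp(-qT) - K*exp(-rT)
C = 3.1626 + 51.34000000 - 46.89879921 = 7.6038

Answer: Call price = 7.6038


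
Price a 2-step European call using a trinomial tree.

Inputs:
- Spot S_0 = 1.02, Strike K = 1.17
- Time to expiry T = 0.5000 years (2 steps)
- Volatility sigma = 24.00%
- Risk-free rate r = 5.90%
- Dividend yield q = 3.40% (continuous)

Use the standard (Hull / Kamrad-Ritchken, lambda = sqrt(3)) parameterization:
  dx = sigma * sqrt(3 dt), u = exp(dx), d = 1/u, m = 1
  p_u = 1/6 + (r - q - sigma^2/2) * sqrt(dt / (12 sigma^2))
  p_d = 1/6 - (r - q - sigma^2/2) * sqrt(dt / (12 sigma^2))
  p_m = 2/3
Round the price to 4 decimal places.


dt = T/N = 0.250000; dx = sigma*sqrt(3*dt) = 0.207846
u = exp(dx) = 1.231024; d = 1/u = 0.812332
p_u = 0.164381, p_m = 0.666667, p_d = 0.168952
Discount per step: exp(-r*dt) = 0.985358
Stock lattice S(k, j) with j the centered position index:
  k=0: S(0,+0) = 1.0200
  k=1: S(1,-1) = 0.8286; S(1,+0) = 1.0200; S(1,+1) = 1.2556
  k=2: S(2,-2) = 0.6731; S(2,-1) = 0.8286; S(2,+0) = 1.0200; S(2,+1) = 1.2556; S(2,+2) = 1.5457
Terminal payoffs V(N, j) = max(S_T - K, 0):
  V(2,-2) = 0.000000; V(2,-1) = 0.000000; V(2,+0) = 0.000000; V(2,+1) = 0.085644; V(2,+2) = 0.375728
Backward induction: V(k, j) = exp(-r*dt) * [p_u * V(k+1, j+1) + p_m * V(k+1, j) + p_d * V(k+1, j-1)]
  V(1,-1) = exp(-r*dt) * [p_u*0.000000 + p_m*0.000000 + p_d*0.000000] = 0.000000
  V(1,+0) = exp(-r*dt) * [p_u*0.085644 + p_m*0.000000 + p_d*0.000000] = 0.013872
  V(1,+1) = exp(-r*dt) * [p_u*0.375728 + p_m*0.085644 + p_d*0.000000] = 0.117118
  V(0,+0) = exp(-r*dt) * [p_u*0.117118 + p_m*0.013872 + p_d*0.000000] = 0.028083

Answer: Price = V(0,0) = 0.0281
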